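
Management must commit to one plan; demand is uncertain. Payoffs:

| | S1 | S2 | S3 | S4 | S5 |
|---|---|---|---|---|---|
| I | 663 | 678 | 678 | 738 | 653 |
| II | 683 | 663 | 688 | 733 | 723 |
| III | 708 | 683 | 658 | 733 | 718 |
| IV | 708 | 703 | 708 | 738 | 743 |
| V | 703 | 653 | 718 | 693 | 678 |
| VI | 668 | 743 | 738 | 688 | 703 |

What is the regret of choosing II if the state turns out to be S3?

Best payoff under S3 is 738.
Regret = 738 − 688 = 50.

50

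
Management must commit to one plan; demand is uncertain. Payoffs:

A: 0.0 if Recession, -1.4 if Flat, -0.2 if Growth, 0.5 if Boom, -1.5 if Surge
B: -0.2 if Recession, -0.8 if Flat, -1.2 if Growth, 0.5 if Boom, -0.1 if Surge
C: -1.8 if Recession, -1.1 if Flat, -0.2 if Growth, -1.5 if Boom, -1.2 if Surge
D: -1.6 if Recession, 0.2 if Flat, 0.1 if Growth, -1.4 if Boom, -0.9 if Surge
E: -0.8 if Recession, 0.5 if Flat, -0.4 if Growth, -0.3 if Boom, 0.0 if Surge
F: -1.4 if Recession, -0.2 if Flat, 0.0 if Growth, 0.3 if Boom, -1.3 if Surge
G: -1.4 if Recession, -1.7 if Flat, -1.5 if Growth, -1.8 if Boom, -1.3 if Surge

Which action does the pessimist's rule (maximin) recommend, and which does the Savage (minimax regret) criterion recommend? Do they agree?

maximin → E; minimax regret → E (agree)

Row minima: A=-1.5, B=-1.2, C=-1.8, D=-1.6, E=-0.8, F=-1.4, G=-1.8
Best worst-case = -0.8 → E.
Column bests: Recession=0.0, Flat=0.5, Growth=0.1, Boom=0.5, Surge=0.0.
A regrets: 0.0, 1.9, 0.3, 0.0, 1.5 → max 1.9
B regrets: 0.2, 1.3, 1.3, 0.0, 0.1 → max 1.3
C regrets: 1.8, 1.6, 0.3, 2.0, 1.2 → max 2.0
D regrets: 1.6, 0.3, 0.0, 1.9, 0.9 → max 1.9
E regrets: 0.8, 0.0, 0.5, 0.8, 0.0 → max 0.8
F regrets: 1.4, 0.7, 0.1, 0.2, 1.3 → max 1.4
G regrets: 1.4, 2.2, 1.6, 2.3, 1.3 → max 2.3
Smallest max regret = 0.8 → E.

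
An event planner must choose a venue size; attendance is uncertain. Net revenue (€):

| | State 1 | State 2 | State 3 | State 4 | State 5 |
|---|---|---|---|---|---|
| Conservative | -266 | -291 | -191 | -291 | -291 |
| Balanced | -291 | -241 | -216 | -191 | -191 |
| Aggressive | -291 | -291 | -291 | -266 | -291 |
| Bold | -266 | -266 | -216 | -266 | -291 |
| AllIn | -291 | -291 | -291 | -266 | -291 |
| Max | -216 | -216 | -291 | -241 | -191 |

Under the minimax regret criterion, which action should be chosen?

Balanced

Column bests: State 1=-216, State 2=-216, State 3=-191, State 4=-191, State 5=-191.
Conservative regrets: 50, 75, 0, 100, 100 → max 100
Balanced regrets: 75, 25, 25, 0, 0 → max 75
Aggressive regrets: 75, 75, 100, 75, 100 → max 100
Bold regrets: 50, 50, 25, 75, 100 → max 100
AllIn regrets: 75, 75, 100, 75, 100 → max 100
Max regrets: 0, 0, 100, 50, 0 → max 100
Smallest max regret = 75 → Balanced.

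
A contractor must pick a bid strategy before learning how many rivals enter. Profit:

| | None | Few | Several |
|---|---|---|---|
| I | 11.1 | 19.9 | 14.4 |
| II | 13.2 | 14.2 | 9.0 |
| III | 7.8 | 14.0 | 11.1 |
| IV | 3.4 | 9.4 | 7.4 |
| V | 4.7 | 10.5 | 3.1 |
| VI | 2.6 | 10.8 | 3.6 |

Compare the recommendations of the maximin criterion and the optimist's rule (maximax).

Row minima: I=11.1, II=9.0, III=7.8, IV=3.4, V=3.1, VI=2.6
Best worst-case = 11.1 → I.
Row maxima: I=19.9, II=14.2, III=14.0, IV=9.4, V=10.5, VI=10.8
Best best-case = 19.9 → I.

maximin → I; maximax → I (agree)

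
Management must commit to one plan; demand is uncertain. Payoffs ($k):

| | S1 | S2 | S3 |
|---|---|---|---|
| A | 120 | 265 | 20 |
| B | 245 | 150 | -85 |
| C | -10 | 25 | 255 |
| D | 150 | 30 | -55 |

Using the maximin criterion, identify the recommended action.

Row minima: A=20, B=-85, C=-10, D=-55
Best worst-case = 20 → A.

A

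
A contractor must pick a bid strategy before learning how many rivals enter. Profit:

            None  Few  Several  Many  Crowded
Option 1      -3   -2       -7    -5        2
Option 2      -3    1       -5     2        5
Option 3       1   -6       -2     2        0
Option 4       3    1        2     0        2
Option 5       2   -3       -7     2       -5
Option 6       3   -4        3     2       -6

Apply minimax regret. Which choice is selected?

Option 4

Column bests: None=3, Few=1, Several=3, Many=2, Crowded=5.
Option 1 regrets: 6, 3, 10, 7, 3 → max 10
Option 2 regrets: 6, 0, 8, 0, 0 → max 8
Option 3 regrets: 2, 7, 5, 0, 5 → max 7
Option 4 regrets: 0, 0, 1, 2, 3 → max 3
Option 5 regrets: 1, 4, 10, 0, 10 → max 10
Option 6 regrets: 0, 5, 0, 0, 11 → max 11
Smallest max regret = 3 → Option 4.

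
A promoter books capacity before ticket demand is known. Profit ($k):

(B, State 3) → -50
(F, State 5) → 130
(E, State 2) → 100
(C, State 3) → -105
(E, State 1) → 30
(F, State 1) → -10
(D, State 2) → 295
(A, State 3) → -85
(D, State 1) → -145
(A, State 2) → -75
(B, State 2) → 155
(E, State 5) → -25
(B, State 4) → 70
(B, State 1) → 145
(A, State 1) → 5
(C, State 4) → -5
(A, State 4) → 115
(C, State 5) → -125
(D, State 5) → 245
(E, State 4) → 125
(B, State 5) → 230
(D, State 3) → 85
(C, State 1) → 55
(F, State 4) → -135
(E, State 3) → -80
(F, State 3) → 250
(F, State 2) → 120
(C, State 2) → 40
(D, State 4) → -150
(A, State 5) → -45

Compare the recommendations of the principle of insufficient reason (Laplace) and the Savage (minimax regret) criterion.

laplace → B; minimax regret → F (disagree)

Row averages: A=-17, B=110, C=-28, D=66, E=30, F=71
Highest average = 110 → B.
Column bests: State 1=145, State 2=295, State 3=250, State 4=125, State 5=245.
A regrets: 140, 370, 335, 10, 290 → max 370
B regrets: 0, 140, 300, 55, 15 → max 300
C regrets: 90, 255, 355, 130, 370 → max 370
D regrets: 290, 0, 165, 275, 0 → max 290
E regrets: 115, 195, 330, 0, 270 → max 330
F regrets: 155, 175, 0, 260, 115 → max 260
Smallest max regret = 260 → F.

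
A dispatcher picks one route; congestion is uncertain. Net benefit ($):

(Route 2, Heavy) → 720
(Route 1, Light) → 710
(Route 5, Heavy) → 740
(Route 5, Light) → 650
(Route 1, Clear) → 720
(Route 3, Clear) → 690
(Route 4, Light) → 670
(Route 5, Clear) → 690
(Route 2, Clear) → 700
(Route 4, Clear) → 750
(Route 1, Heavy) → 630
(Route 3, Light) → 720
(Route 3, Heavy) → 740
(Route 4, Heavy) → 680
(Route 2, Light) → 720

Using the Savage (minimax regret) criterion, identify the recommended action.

Column bests: Clear=750, Light=720, Heavy=740.
Route 1 regrets: 30, 10, 110 → max 110
Route 2 regrets: 50, 0, 20 → max 50
Route 3 regrets: 60, 0, 0 → max 60
Route 4 regrets: 0, 50, 60 → max 60
Route 5 regrets: 60, 70, 0 → max 70
Smallest max regret = 50 → Route 2.

Route 2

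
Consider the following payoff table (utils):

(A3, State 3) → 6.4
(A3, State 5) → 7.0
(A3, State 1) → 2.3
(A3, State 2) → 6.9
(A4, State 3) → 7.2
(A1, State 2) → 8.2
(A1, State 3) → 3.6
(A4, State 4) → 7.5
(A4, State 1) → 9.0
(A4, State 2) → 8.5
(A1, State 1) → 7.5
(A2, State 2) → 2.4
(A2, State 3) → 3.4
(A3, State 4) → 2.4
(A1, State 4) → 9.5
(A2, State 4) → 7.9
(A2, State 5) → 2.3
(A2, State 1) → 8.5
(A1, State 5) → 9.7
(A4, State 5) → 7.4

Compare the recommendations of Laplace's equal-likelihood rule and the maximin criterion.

laplace → A4; maximin → A4 (agree)

Row averages: A1=7.7, A2=4.9, A3=5, A4=7.92
Highest average = 7.92 → A4.
Row minima: A1=3.6, A2=2.3, A3=2.3, A4=7.2
Best worst-case = 7.2 → A4.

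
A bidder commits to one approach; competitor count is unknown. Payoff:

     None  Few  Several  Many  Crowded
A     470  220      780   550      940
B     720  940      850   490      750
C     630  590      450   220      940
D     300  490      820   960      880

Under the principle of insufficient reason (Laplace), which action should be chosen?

Row averages: A=592, B=750, C=566, D=690
Highest average = 750 → B.

B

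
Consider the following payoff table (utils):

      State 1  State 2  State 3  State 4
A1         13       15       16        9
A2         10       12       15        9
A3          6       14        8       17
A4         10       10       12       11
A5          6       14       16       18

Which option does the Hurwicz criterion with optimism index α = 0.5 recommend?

A1

A1: 0.5·16 + 0.5·9 = 12.5
A2: 0.5·15 + 0.5·9 = 12
A3: 0.5·17 + 0.5·6 = 11.5
A4: 0.5·12 + 0.5·10 = 11
A5: 0.5·18 + 0.5·6 = 12
Highest Hurwicz score = 12.5 → A1.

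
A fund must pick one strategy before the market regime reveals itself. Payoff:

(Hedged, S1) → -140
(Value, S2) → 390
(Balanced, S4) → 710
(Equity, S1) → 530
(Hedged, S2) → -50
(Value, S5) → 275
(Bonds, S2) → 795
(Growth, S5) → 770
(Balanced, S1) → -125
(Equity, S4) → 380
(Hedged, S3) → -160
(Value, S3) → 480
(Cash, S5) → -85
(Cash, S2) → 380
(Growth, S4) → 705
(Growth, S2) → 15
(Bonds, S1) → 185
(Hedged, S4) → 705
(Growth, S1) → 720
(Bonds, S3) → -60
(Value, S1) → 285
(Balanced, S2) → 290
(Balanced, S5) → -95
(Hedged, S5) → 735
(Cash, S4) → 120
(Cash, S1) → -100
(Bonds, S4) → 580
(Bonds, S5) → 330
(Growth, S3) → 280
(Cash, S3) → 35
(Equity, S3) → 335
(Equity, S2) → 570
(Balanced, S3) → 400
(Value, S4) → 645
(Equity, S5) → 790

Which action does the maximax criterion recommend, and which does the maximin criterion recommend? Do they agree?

Row maxima: Balanced=710, Growth=770, Cash=380, Hedged=735, Bonds=795, Value=645, Equity=790
Best best-case = 795 → Bonds.
Row minima: Balanced=-125, Growth=15, Cash=-100, Hedged=-160, Bonds=-60, Value=275, Equity=335
Best worst-case = 335 → Equity.

maximax → Bonds; maximin → Equity (disagree)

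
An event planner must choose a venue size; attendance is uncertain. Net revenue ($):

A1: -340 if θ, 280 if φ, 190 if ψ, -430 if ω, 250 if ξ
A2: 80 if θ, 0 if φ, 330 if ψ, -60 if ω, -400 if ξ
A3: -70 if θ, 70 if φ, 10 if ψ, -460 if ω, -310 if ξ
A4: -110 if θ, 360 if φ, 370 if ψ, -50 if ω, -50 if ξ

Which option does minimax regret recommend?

A4

Column bests: θ=80, φ=360, ψ=370, ω=-50, ξ=250.
A1 regrets: 420, 80, 180, 380, 0 → max 420
A2 regrets: 0, 360, 40, 10, 650 → max 650
A3 regrets: 150, 290, 360, 410, 560 → max 560
A4 regrets: 190, 0, 0, 0, 300 → max 300
Smallest max regret = 300 → A4.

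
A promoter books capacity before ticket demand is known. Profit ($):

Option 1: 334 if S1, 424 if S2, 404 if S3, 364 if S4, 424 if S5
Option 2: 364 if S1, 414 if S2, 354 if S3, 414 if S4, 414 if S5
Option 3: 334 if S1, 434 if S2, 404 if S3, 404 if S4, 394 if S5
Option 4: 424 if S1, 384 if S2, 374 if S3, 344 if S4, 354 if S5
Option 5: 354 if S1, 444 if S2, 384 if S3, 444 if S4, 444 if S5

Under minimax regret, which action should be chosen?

Column bests: S1=424, S2=444, S3=404, S4=444, S5=444.
Option 1 regrets: 90, 20, 0, 80, 20 → max 90
Option 2 regrets: 60, 30, 50, 30, 30 → max 60
Option 3 regrets: 90, 10, 0, 40, 50 → max 90
Option 4 regrets: 0, 60, 30, 100, 90 → max 100
Option 5 regrets: 70, 0, 20, 0, 0 → max 70
Smallest max regret = 60 → Option 2.

Option 2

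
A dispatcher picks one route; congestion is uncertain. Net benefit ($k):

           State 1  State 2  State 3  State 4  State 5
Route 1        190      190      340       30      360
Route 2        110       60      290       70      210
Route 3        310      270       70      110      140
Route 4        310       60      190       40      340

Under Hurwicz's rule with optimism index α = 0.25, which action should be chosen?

Route 3

Route 1: 0.25·360 + 0.75·30 = 112.5
Route 2: 0.25·290 + 0.75·60 = 117.5
Route 3: 0.25·310 + 0.75·70 = 130
Route 4: 0.25·340 + 0.75·40 = 115
Highest Hurwicz score = 130 → Route 3.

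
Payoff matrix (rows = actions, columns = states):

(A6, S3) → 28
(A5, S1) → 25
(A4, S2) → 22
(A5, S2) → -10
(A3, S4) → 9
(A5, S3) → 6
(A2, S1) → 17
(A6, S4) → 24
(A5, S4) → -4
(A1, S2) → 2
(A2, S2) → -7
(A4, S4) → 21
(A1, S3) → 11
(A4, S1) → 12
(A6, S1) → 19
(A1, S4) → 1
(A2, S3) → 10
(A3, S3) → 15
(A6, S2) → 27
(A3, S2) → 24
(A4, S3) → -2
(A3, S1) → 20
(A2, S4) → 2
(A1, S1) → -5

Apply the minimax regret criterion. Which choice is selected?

A6

Column bests: S1=25, S2=27, S3=28, S4=24.
A1 regrets: 30, 25, 17, 23 → max 30
A2 regrets: 8, 34, 18, 22 → max 34
A3 regrets: 5, 3, 13, 15 → max 15
A4 regrets: 13, 5, 30, 3 → max 30
A5 regrets: 0, 37, 22, 28 → max 37
A6 regrets: 6, 0, 0, 0 → max 6
Smallest max regret = 6 → A6.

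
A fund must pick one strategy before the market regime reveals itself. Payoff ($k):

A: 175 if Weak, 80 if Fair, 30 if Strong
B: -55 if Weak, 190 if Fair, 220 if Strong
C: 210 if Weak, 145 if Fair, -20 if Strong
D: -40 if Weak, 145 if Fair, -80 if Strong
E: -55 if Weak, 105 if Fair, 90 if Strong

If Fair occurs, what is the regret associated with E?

85

Best payoff under Fair is 190.
Regret = 190 − 105 = 85.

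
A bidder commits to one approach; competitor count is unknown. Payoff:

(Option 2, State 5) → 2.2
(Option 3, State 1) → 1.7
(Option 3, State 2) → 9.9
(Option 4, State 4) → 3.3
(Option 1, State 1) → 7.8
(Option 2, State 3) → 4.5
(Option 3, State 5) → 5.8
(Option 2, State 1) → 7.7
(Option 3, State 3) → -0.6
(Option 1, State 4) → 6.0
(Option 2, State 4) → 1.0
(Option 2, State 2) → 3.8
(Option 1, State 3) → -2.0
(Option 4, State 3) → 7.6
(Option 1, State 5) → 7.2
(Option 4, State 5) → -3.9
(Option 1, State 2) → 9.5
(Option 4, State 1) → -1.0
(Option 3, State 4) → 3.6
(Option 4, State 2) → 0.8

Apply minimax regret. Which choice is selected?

Option 2

Column bests: State 1=7.8, State 2=9.9, State 3=7.6, State 4=6.0, State 5=7.2.
Option 1 regrets: 0.0, 0.4, 9.6, 0.0, 0.0 → max 9.6
Option 2 regrets: 0.1, 6.1, 3.1, 5.0, 5.0 → max 6.1
Option 3 regrets: 6.1, 0.0, 8.2, 2.4, 1.4 → max 8.2
Option 4 regrets: 8.8, 9.1, 0.0, 2.7, 11.1 → max 11.1
Smallest max regret = 6.1 → Option 2.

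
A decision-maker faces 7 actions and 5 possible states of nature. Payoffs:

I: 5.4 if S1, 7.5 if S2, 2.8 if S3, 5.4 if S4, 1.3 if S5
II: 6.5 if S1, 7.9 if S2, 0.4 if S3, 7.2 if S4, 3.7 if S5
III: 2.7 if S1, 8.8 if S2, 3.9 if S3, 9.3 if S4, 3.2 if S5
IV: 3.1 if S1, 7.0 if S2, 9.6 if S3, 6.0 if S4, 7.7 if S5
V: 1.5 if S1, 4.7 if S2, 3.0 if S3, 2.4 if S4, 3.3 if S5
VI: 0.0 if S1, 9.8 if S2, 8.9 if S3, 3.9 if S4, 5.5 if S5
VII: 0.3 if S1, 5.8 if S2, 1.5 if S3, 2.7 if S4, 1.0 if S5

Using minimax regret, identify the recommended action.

IV

Column bests: S1=6.5, S2=9.8, S3=9.6, S4=9.3, S5=7.7.
I regrets: 1.1, 2.3, 6.8, 3.9, 6.4 → max 6.8
II regrets: 0.0, 1.9, 9.2, 2.1, 4.0 → max 9.2
III regrets: 3.8, 1.0, 5.7, 0.0, 4.5 → max 5.7
IV regrets: 3.4, 2.8, 0.0, 3.3, 0.0 → max 3.4
V regrets: 5.0, 5.1, 6.6, 6.9, 4.4 → max 6.9
VI regrets: 6.5, 0.0, 0.7, 5.4, 2.2 → max 6.5
VII regrets: 6.2, 4.0, 8.1, 6.6, 6.7 → max 8.1
Smallest max regret = 3.4 → IV.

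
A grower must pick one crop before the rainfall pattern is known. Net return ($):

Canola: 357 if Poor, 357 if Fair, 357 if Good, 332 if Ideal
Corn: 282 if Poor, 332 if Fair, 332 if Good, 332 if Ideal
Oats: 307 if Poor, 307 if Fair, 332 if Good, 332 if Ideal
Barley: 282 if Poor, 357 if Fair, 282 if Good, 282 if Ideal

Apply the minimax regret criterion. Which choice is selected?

Canola

Column bests: Poor=357, Fair=357, Good=357, Ideal=332.
Canola regrets: 0, 0, 0, 0 → max 0
Corn regrets: 75, 25, 25, 0 → max 75
Oats regrets: 50, 50, 25, 0 → max 50
Barley regrets: 75, 0, 75, 50 → max 75
Smallest max regret = 0 → Canola.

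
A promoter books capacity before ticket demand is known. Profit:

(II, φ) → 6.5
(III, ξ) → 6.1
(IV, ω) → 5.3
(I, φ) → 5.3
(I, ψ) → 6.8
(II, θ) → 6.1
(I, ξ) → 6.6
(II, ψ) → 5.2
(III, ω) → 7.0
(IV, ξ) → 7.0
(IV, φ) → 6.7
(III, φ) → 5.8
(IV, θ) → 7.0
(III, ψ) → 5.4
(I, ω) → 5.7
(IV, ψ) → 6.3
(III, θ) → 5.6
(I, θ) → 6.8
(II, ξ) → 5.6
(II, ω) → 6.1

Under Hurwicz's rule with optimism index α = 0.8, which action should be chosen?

I: 0.8·6.8 + 0.2·5.3 = 6.5
II: 0.8·6.5 + 0.2·5.2 = 6.24
III: 0.8·7.0 + 0.2·5.4 = 6.68
IV: 0.8·7.0 + 0.2·5.3 = 6.66
Highest Hurwicz score = 6.68 → III.

III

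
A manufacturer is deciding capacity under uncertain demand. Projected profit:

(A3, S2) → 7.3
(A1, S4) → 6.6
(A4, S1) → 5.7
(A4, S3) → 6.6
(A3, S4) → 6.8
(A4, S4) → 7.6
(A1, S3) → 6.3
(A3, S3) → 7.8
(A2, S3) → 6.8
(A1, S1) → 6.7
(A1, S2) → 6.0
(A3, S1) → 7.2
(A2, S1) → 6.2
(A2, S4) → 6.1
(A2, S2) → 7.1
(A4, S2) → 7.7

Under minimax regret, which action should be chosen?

A3

Column bests: S1=7.2, S2=7.7, S3=7.8, S4=7.6.
A1 regrets: 0.5, 1.7, 1.5, 1.0 → max 1.7
A2 regrets: 1.0, 0.6, 1.0, 1.5 → max 1.5
A3 regrets: 0.0, 0.4, 0.0, 0.8 → max 0.8
A4 regrets: 1.5, 0.0, 1.2, 0.0 → max 1.5
Smallest max regret = 0.8 → A3.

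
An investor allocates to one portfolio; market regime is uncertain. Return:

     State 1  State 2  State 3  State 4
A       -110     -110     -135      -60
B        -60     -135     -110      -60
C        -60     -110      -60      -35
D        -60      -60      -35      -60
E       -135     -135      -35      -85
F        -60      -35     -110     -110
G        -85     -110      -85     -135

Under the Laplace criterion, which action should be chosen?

D

Row averages: A=-103.75, B=-91.25, C=-66.25, D=-53.75, E=-97.5, F=-78.75, G=-103.75
Highest average = -53.75 → D.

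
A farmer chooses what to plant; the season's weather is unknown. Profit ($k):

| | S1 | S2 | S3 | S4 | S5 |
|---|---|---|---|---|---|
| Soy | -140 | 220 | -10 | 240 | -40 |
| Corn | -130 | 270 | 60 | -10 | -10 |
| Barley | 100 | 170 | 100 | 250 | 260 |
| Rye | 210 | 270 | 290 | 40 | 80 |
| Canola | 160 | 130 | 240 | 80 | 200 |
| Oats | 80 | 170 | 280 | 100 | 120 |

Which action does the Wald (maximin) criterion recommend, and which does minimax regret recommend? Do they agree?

maximin → Barley; minimax regret → Oats (disagree)

Row minima: Soy=-140, Corn=-130, Barley=100, Rye=40, Canola=80, Oats=80
Best worst-case = 100 → Barley.
Column bests: S1=210, S2=270, S3=290, S4=250, S5=260.
Soy regrets: 350, 50, 300, 10, 300 → max 350
Corn regrets: 340, 0, 230, 260, 270 → max 340
Barley regrets: 110, 100, 190, 0, 0 → max 190
Rye regrets: 0, 0, 0, 210, 180 → max 210
Canola regrets: 50, 140, 50, 170, 60 → max 170
Oats regrets: 130, 100, 10, 150, 140 → max 150
Smallest max regret = 150 → Oats.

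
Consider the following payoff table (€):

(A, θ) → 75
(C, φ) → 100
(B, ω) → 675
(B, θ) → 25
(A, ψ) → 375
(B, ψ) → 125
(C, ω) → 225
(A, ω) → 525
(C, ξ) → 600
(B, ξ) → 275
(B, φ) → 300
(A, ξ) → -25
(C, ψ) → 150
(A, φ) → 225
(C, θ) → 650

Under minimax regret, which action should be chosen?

C

Column bests: θ=650, φ=300, ψ=375, ω=675, ξ=600.
A regrets: 575, 75, 0, 150, 625 → max 625
B regrets: 625, 0, 250, 0, 325 → max 625
C regrets: 0, 200, 225, 450, 0 → max 450
Smallest max regret = 450 → C.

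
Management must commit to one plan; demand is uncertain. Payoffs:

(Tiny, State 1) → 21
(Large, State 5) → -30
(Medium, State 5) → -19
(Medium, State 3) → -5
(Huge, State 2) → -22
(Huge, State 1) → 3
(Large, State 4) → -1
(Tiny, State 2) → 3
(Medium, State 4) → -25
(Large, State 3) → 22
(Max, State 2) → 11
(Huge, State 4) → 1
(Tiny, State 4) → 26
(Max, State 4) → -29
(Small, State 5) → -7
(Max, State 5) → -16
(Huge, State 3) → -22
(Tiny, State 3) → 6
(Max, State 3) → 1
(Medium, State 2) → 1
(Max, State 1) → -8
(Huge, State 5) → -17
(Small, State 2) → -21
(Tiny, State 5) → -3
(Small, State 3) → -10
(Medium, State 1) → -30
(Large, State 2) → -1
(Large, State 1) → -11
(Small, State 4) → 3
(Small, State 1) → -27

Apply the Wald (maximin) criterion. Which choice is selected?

Tiny

Row minima: Tiny=-3, Small=-27, Medium=-30, Large=-30, Huge=-22, Max=-29
Best worst-case = -3 → Tiny.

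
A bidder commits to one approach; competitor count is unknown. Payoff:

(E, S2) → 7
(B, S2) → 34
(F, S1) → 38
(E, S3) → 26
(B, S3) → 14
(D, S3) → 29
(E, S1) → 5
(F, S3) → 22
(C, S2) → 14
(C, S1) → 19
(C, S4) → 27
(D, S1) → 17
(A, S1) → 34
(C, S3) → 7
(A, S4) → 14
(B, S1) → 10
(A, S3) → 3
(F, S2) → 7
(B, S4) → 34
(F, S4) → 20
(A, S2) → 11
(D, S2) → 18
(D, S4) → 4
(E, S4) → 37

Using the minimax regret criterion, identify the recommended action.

Column bests: S1=38, S2=34, S3=29, S4=37.
A regrets: 4, 23, 26, 23 → max 26
B regrets: 28, 0, 15, 3 → max 28
C regrets: 19, 20, 22, 10 → max 22
D regrets: 21, 16, 0, 33 → max 33
E regrets: 33, 27, 3, 0 → max 33
F regrets: 0, 27, 7, 17 → max 27
Smallest max regret = 22 → C.

C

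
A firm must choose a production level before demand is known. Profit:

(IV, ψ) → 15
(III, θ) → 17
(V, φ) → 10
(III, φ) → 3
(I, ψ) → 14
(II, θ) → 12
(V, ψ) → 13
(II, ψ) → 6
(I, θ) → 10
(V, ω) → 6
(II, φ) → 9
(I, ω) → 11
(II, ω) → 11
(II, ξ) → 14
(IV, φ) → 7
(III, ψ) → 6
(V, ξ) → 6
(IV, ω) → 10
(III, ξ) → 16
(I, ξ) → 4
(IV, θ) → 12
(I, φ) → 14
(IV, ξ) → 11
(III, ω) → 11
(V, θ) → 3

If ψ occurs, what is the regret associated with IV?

Best payoff under ψ is 15.
Regret = 15 − 15 = 0.

0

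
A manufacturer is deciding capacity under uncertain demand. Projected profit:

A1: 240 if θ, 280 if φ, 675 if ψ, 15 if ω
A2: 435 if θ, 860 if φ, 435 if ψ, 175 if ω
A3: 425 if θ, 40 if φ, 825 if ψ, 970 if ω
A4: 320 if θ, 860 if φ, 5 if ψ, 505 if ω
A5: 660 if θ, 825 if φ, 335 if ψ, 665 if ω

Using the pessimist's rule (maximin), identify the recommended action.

A5

Row minima: A1=15, A2=175, A3=40, A4=5, A5=335
Best worst-case = 335 → A5.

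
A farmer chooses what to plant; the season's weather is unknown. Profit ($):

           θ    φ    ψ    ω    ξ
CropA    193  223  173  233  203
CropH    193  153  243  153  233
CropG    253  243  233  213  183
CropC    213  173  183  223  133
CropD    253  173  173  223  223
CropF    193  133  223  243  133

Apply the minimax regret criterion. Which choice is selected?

Column bests: θ=253, φ=243, ψ=243, ω=243, ξ=233.
CropA regrets: 60, 20, 70, 10, 30 → max 70
CropH regrets: 60, 90, 0, 90, 0 → max 90
CropG regrets: 0, 0, 10, 30, 50 → max 50
CropC regrets: 40, 70, 60, 20, 100 → max 100
CropD regrets: 0, 70, 70, 20, 10 → max 70
CropF regrets: 60, 110, 20, 0, 100 → max 110
Smallest max regret = 50 → CropG.

CropG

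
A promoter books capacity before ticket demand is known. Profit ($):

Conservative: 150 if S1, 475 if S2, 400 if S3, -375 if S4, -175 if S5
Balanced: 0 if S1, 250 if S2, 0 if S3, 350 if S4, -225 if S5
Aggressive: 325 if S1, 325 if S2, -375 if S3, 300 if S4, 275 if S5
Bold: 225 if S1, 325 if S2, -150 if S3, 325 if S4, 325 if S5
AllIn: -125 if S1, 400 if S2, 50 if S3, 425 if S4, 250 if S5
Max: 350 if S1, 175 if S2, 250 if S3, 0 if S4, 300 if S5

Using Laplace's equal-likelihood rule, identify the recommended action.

Row averages: Conservative=95, Balanced=75, Aggressive=170, Bold=210, AllIn=200, Max=215
Highest average = 215 → Max.

Max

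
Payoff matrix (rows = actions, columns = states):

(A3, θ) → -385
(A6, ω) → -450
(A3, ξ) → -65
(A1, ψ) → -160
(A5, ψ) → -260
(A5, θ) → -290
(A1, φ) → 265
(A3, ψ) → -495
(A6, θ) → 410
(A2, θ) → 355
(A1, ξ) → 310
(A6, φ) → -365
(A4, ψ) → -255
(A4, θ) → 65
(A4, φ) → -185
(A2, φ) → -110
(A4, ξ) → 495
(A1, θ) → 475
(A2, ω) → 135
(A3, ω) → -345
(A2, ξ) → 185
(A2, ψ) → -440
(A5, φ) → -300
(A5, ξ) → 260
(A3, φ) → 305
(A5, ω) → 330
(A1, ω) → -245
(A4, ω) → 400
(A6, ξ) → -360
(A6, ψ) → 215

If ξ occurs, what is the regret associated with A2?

310

Best payoff under ξ is 495.
Regret = 495 − 185 = 310.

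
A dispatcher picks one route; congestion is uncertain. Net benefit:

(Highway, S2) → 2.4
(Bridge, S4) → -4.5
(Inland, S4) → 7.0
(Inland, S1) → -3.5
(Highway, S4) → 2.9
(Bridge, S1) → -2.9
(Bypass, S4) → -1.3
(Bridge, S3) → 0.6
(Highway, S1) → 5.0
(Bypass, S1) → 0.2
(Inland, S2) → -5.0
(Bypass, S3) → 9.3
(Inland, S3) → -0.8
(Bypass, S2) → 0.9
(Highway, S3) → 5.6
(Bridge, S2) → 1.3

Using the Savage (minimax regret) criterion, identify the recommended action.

Highway

Column bests: S1=5.0, S2=2.4, S3=9.3, S4=7.0.
Highway regrets: 0.0, 0.0, 3.7, 4.1 → max 4.1
Bridge regrets: 7.9, 1.1, 8.7, 11.5 → max 11.5
Bypass regrets: 4.8, 1.5, 0.0, 8.3 → max 8.3
Inland regrets: 8.5, 7.4, 10.1, 0.0 → max 10.1
Smallest max regret = 4.1 → Highway.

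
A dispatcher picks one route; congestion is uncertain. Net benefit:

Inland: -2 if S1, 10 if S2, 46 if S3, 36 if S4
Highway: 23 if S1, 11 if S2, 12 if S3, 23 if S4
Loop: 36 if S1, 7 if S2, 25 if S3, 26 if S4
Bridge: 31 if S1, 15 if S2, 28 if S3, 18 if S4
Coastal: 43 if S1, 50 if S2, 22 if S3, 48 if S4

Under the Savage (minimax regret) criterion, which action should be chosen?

Coastal

Column bests: S1=43, S2=50, S3=46, S4=48.
Inland regrets: 45, 40, 0, 12 → max 45
Highway regrets: 20, 39, 34, 25 → max 39
Loop regrets: 7, 43, 21, 22 → max 43
Bridge regrets: 12, 35, 18, 30 → max 35
Coastal regrets: 0, 0, 24, 0 → max 24
Smallest max regret = 24 → Coastal.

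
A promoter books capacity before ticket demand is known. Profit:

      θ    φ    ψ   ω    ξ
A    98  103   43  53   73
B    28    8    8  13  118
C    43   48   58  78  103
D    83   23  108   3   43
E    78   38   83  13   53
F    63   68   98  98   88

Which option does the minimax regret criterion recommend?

Column bests: θ=98, φ=103, ψ=108, ω=98, ξ=118.
A regrets: 0, 0, 65, 45, 45 → max 65
B regrets: 70, 95, 100, 85, 0 → max 100
C regrets: 55, 55, 50, 20, 15 → max 55
D regrets: 15, 80, 0, 95, 75 → max 95
E regrets: 20, 65, 25, 85, 65 → max 85
F regrets: 35, 35, 10, 0, 30 → max 35
Smallest max regret = 35 → F.

F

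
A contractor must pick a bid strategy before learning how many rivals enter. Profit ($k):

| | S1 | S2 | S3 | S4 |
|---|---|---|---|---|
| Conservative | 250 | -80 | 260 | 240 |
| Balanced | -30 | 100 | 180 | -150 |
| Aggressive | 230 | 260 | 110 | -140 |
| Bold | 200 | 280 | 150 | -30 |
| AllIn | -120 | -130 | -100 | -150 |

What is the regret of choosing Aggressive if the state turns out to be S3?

Best payoff under S3 is 260.
Regret = 260 − 110 = 150.

150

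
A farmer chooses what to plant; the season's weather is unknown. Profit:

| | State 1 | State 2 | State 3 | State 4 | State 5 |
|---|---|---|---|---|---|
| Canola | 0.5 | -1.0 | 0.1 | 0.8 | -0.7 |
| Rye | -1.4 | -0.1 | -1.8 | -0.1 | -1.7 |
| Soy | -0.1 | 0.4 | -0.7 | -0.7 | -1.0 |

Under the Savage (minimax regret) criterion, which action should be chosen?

Canola

Column bests: State 1=0.5, State 2=0.4, State 3=0.1, State 4=0.8, State 5=-0.7.
Canola regrets: 0.0, 1.4, 0.0, 0.0, 0.0 → max 1.4
Rye regrets: 1.9, 0.5, 1.9, 0.9, 1.0 → max 1.9
Soy regrets: 0.6, 0.0, 0.8, 1.5, 0.3 → max 1.5
Smallest max regret = 1.4 → Canola.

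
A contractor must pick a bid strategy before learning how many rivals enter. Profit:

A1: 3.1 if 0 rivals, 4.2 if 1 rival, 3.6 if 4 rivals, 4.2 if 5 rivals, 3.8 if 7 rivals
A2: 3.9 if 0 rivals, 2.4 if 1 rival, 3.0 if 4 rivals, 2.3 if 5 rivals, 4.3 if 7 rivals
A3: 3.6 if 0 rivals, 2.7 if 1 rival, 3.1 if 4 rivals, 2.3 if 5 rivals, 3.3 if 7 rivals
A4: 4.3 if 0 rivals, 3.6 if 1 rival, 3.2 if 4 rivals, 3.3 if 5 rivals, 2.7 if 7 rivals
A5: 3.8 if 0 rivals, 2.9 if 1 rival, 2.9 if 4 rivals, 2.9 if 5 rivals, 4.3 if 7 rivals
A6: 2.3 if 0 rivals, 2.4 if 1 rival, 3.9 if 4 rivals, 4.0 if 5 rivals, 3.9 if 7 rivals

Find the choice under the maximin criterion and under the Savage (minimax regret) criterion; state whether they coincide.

Row minima: A1=3.1, A2=2.3, A3=2.3, A4=2.7, A5=2.9, A6=2.3
Best worst-case = 3.1 → A1.
Column bests: 0 rivals=4.3, 1 rival=4.2, 4 rivals=3.9, 5 rivals=4.2, 7 rivals=4.3.
A1 regrets: 1.2, 0.0, 0.3, 0.0, 0.5 → max 1.2
A2 regrets: 0.4, 1.8, 0.9, 1.9, 0.0 → max 1.9
A3 regrets: 0.7, 1.5, 0.8, 1.9, 1.0 → max 1.9
A4 regrets: 0.0, 0.6, 0.7, 0.9, 1.6 → max 1.6
A5 regrets: 0.5, 1.3, 1.0, 1.3, 0.0 → max 1.3
A6 regrets: 2.0, 1.8, 0.0, 0.2, 0.4 → max 2.0
Smallest max regret = 1.2 → A1.

maximin → A1; minimax regret → A1 (agree)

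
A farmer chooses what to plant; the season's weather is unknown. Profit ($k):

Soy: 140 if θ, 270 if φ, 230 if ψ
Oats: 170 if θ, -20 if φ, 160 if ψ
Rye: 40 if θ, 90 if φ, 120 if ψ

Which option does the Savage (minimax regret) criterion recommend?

Soy

Column bests: θ=170, φ=270, ψ=230.
Soy regrets: 30, 0, 0 → max 30
Oats regrets: 0, 290, 70 → max 290
Rye regrets: 130, 180, 110 → max 180
Smallest max regret = 30 → Soy.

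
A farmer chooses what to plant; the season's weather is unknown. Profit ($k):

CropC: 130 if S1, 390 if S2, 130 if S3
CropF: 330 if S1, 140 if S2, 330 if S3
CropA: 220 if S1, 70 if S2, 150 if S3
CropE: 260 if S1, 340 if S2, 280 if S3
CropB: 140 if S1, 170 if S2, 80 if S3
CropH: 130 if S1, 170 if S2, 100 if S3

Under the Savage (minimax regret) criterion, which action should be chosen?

Column bests: S1=330, S2=390, S3=330.
CropC regrets: 200, 0, 200 → max 200
CropF regrets: 0, 250, 0 → max 250
CropA regrets: 110, 320, 180 → max 320
CropE regrets: 70, 50, 50 → max 70
CropB regrets: 190, 220, 250 → max 250
CropH regrets: 200, 220, 230 → max 230
Smallest max regret = 70 → CropE.

CropE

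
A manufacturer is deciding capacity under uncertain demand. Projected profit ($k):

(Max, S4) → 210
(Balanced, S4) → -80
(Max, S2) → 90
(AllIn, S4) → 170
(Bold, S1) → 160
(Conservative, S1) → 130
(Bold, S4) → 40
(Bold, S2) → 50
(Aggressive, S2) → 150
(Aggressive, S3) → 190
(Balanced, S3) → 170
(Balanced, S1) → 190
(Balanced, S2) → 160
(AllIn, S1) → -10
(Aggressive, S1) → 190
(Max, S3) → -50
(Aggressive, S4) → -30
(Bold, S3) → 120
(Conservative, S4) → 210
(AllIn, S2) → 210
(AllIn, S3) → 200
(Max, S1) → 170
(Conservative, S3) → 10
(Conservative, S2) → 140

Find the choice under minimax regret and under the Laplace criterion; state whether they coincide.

minimax regret → Bold; laplace → AllIn (disagree)

Column bests: S1=190, S2=210, S3=200, S4=210.
Conservative regrets: 60, 70, 190, 0 → max 190
Balanced regrets: 0, 50, 30, 290 → max 290
Aggressive regrets: 0, 60, 10, 240 → max 240
Bold regrets: 30, 160, 80, 170 → max 170
AllIn regrets: 200, 0, 0, 40 → max 200
Max regrets: 20, 120, 250, 0 → max 250
Smallest max regret = 170 → Bold.
Row averages: Conservative=122.5, Balanced=110, Aggressive=125, Bold=92.5, AllIn=142.5, Max=105
Highest average = 142.5 → AllIn.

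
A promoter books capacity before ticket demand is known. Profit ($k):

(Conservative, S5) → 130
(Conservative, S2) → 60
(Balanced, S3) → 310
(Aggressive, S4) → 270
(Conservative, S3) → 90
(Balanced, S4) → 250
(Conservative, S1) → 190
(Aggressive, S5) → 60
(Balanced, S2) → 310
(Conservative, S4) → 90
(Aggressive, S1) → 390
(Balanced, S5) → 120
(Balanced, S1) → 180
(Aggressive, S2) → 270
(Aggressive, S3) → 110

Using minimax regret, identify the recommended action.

Column bests: S1=390, S2=310, S3=310, S4=270, S5=130.
Conservative regrets: 200, 250, 220, 180, 0 → max 250
Balanced regrets: 210, 0, 0, 20, 10 → max 210
Aggressive regrets: 0, 40, 200, 0, 70 → max 200
Smallest max regret = 200 → Aggressive.

Aggressive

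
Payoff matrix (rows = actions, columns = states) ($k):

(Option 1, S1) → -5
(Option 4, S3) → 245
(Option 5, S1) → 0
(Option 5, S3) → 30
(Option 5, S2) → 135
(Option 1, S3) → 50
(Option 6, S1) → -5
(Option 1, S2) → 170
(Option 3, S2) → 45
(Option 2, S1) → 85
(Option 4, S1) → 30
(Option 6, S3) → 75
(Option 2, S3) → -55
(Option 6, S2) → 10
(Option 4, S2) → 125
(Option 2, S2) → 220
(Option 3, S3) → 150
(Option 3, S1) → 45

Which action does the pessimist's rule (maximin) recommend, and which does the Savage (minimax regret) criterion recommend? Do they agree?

maximin → Option 3; minimax regret → Option 4 (disagree)

Row minima: Option 1=-5, Option 2=-55, Option 3=45, Option 4=30, Option 5=0, Option 6=-5
Best worst-case = 45 → Option 3.
Column bests: S1=85, S2=220, S3=245.
Option 1 regrets: 90, 50, 195 → max 195
Option 2 regrets: 0, 0, 300 → max 300
Option 3 regrets: 40, 175, 95 → max 175
Option 4 regrets: 55, 95, 0 → max 95
Option 5 regrets: 85, 85, 215 → max 215
Option 6 regrets: 90, 210, 170 → max 210
Smallest max regret = 95 → Option 4.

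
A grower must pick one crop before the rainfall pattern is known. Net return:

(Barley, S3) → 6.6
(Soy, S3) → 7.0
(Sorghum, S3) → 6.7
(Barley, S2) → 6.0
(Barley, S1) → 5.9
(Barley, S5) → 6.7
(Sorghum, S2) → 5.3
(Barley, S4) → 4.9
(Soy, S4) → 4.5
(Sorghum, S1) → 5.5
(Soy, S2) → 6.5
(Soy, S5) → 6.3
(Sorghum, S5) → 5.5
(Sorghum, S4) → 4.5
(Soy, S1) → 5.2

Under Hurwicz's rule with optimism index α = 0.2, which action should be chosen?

Barley

Sorghum: 0.2·6.7 + 0.8·4.5 = 4.94
Barley: 0.2·6.7 + 0.8·4.9 = 5.26
Soy: 0.2·7.0 + 0.8·4.5 = 5
Highest Hurwicz score = 5.26 → Barley.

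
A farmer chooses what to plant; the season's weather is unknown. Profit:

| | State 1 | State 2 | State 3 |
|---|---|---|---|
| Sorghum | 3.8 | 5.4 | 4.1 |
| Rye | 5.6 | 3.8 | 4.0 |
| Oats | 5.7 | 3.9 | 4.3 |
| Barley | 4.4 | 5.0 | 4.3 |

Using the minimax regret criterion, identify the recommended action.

Column bests: State 1=5.7, State 2=5.4, State 3=4.3.
Sorghum regrets: 1.9, 0.0, 0.2 → max 1.9
Rye regrets: 0.1, 1.6, 0.3 → max 1.6
Oats regrets: 0.0, 1.5, 0.0 → max 1.5
Barley regrets: 1.3, 0.4, 0.0 → max 1.3
Smallest max regret = 1.3 → Barley.

Barley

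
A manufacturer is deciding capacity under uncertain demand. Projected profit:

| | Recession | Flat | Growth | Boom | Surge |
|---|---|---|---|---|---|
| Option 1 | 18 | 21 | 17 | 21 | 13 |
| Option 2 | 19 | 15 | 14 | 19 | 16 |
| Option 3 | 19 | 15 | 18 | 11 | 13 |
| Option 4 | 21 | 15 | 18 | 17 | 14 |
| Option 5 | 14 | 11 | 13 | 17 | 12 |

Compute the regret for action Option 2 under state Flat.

6

Best payoff under Flat is 21.
Regret = 21 − 15 = 6.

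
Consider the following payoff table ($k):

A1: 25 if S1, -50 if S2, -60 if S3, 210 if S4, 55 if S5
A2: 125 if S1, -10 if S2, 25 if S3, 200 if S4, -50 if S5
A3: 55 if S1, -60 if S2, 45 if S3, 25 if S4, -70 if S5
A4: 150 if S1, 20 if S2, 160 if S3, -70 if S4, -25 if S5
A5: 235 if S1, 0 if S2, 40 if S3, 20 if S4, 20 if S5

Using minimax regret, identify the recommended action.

Column bests: S1=235, S2=20, S3=160, S4=210, S5=55.
A1 regrets: 210, 70, 220, 0, 0 → max 220
A2 regrets: 110, 30, 135, 10, 105 → max 135
A3 regrets: 180, 80, 115, 185, 125 → max 185
A4 regrets: 85, 0, 0, 280, 80 → max 280
A5 regrets: 0, 20, 120, 190, 35 → max 190
Smallest max regret = 135 → A2.

A2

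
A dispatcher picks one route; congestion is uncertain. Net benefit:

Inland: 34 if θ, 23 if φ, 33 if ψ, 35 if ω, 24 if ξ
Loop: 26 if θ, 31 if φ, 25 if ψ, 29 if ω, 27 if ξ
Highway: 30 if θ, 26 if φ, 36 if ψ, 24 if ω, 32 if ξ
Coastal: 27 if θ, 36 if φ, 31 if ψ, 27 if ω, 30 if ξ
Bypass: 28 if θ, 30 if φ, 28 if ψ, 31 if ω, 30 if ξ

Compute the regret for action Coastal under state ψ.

Best payoff under ψ is 36.
Regret = 36 − 31 = 5.

5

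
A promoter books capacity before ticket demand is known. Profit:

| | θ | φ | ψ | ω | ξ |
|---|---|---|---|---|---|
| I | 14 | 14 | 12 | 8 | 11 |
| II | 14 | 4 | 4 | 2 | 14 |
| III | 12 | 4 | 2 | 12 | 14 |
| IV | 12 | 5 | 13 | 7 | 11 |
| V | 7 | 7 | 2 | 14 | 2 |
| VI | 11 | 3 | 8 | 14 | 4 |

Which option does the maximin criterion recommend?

I

Row minima: I=8, II=2, III=2, IV=5, V=2, VI=3
Best worst-case = 8 → I.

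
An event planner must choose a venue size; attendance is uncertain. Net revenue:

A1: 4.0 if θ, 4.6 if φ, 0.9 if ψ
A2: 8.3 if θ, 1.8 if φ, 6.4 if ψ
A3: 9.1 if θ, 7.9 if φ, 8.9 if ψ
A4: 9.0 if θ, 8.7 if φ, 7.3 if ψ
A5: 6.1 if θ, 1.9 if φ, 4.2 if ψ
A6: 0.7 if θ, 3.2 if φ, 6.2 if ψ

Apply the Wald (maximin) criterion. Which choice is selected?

A3

Row minima: A1=0.9, A2=1.8, A3=7.9, A4=7.3, A5=1.9, A6=0.7
Best worst-case = 7.9 → A3.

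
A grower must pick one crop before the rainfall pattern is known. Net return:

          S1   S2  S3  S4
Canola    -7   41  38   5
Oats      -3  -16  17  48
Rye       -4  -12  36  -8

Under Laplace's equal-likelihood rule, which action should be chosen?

Canola

Row averages: Canola=19.25, Oats=11.5, Rye=3
Highest average = 19.25 → Canola.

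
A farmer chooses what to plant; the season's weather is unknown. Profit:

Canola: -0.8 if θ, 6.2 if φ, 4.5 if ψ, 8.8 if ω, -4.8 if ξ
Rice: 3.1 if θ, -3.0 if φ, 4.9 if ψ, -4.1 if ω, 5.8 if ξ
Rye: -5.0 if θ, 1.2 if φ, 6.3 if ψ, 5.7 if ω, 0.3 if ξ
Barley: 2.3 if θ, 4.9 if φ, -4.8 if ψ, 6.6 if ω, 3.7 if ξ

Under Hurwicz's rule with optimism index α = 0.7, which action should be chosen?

Canola

Canola: 0.7·8.8 + 0.3·(-4.8) = 4.72
Rice: 0.7·5.8 + 0.3·(-4.1) = 2.83
Rye: 0.7·6.3 + 0.3·(-5.0) = 2.91
Barley: 0.7·6.6 + 0.3·(-4.8) = 3.18
Highest Hurwicz score = 4.72 → Canola.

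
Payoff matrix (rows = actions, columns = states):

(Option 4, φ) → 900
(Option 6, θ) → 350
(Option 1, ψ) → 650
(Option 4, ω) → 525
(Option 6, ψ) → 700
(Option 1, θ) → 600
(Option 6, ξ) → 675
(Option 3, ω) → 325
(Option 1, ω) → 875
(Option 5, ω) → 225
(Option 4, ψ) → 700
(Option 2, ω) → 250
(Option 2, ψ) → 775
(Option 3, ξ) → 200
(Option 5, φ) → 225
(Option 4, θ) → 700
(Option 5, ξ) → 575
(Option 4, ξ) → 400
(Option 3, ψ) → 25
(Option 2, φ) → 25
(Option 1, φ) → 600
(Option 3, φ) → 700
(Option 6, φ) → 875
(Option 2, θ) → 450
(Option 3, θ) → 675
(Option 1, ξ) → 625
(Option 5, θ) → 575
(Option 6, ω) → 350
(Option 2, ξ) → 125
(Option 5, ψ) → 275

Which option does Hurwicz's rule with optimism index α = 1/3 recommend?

Option 1: 1/3·875 + 2/3·600 = 2075/3
Option 2: 1/3·775 + 2/3·25 = 275
Option 3: 1/3·700 + 2/3·25 = 250
Option 4: 1/3·900 + 2/3·400 = 1700/3
Option 5: 1/3·575 + 2/3·225 = 1025/3
Option 6: 1/3·875 + 2/3·350 = 525
Highest Hurwicz score = 2075/3 → Option 1.

Option 1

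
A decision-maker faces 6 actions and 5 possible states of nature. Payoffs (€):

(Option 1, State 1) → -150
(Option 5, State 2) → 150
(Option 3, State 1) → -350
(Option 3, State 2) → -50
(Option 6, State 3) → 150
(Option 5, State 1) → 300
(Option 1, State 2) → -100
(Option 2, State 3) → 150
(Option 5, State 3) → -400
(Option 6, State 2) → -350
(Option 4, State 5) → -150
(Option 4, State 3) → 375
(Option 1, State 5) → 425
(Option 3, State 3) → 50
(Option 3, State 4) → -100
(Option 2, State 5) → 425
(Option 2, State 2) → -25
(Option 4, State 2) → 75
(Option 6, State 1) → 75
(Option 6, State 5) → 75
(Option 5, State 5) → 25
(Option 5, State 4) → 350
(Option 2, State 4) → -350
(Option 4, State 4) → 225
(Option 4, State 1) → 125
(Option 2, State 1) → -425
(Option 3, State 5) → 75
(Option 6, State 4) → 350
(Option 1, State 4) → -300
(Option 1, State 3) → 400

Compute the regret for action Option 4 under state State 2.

Best payoff under State 2 is 150.
Regret = 150 − 75 = 75.

75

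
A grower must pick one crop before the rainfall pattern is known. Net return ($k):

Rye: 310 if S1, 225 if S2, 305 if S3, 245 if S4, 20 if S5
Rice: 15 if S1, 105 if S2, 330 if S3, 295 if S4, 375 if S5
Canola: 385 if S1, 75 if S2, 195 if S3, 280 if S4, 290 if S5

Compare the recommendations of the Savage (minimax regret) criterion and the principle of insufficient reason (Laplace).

minimax regret → Canola; laplace → Canola (agree)

Column bests: S1=385, S2=225, S3=330, S4=295, S5=375.
Rye regrets: 75, 0, 25, 50, 355 → max 355
Rice regrets: 370, 120, 0, 0, 0 → max 370
Canola regrets: 0, 150, 135, 15, 85 → max 150
Smallest max regret = 150 → Canola.
Row averages: Rye=221, Rice=224, Canola=245
Highest average = 245 → Canola.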